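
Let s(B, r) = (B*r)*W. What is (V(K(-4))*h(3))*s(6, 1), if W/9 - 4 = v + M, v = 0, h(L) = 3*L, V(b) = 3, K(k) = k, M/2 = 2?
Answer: 11664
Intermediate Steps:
M = 4 (M = 2*2 = 4)
W = 72 (W = 36 + 9*(0 + 4) = 36 + 9*4 = 36 + 36 = 72)
s(B, r) = 72*B*r (s(B, r) = (B*r)*72 = 72*B*r)
(V(K(-4))*h(3))*s(6, 1) = (3*(3*3))*(72*6*1) = (3*9)*432 = 27*432 = 11664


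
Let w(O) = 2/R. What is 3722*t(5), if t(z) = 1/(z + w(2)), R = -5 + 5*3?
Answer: 9305/13 ≈ 715.77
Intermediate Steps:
R = 10 (R = -5 + 15 = 10)
w(O) = 1/5 (w(O) = 2/10 = 2*(1/10) = 1/5)
t(z) = 1/(1/5 + z) (t(z) = 1/(z + 1/5) = 1/(1/5 + z))
3722*t(5) = 3722*(5/(1 + 5*5)) = 3722*(5/(1 + 25)) = 3722*(5/26) = 9305/13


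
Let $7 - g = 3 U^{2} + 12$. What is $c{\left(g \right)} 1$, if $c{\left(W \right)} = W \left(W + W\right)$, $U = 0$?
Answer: $50$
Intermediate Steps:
$g = -5$ ($g = 7 - \left(3 \cdot 0^{2} + 12\right) = 7 - \left(3 \cdot 0 + 12\right) = 7 - \left(0 + 12\right) = 7 - 12 = -5$)
$c{\left(W \right)} = 2 W^{2}$ ($c{\left(W \right)} = W 2 W = 2 W^{2}$)
$c{\left(g \right)} 1 = 2 \left(-5\right)^{2} \cdot 1 = 2 \cdot 25 \cdot 1 = 50 \cdot 1 = 50$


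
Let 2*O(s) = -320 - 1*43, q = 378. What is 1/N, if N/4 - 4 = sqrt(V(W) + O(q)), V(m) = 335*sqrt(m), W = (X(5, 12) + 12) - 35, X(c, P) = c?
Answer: 1/(2*(8 + sqrt(6)*sqrt(-121 + 670*I*sqrt(2)))) ≈ 0.0043988 - 0.0043074*I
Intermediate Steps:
O(s) = -363/2 (O(s) = (-320 - 1*43)/2 = (-320 - 43)/2 = (1/2)*(-363) = -363/2)
W = -18 (W = (5 + 12) - 35 = 17 - 35 = -18)
N = 16 + 4*sqrt(-363/2 + 1005*I*sqrt(2)) (N = 16 + 4*sqrt(335*sqrt(-18) - 363/2) = 16 + 4*sqrt(335*(3*I*sqrt(2)) - 363/2) = 16 + 4*sqrt(1005*I*sqrt(2) - 363/2) = 16 + 4*sqrt(-363/2 + 1005*I*sqrt(2)) ≈ 116.05 + 113.64*I)
1/N = 1/(16 + 2*sqrt(-726 + 4020*I*sqrt(2)))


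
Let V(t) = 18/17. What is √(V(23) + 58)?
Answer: 2*√4267/17 ≈ 7.6850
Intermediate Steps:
V(t) = 18/17 (V(t) = 18*(1/17) = 18/17)
√(V(23) + 58) = √(18/17 + 58) = √(1004/17) = 2*√4267/17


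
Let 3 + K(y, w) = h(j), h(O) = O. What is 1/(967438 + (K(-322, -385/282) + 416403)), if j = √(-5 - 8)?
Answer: 1383838/1915007610257 - I*√13/1915007610257 ≈ 7.2263e-7 - 1.8828e-12*I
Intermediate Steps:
j = I*√13 (j = √(-13) = I*√13 ≈ 3.6056*I)
K(y, w) = -3 + I*√13
1/(967438 + (K(-322, -385/282) + 416403)) = 1/(967438 + ((-3 + I*√13) + 416403)) = 1/(967438 + (416400 + I*√13)) = 1/(1383838 + I*√13)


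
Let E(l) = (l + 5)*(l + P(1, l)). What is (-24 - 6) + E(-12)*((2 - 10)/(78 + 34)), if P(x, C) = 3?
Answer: -69/2 ≈ -34.500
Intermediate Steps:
E(l) = (3 + l)*(5 + l) (E(l) = (l + 5)*(l + 3) = (5 + l)*(3 + l) = (3 + l)*(5 + l))
(-24 - 6) + E(-12)*((2 - 10)/(78 + 34)) = (-24 - 6) + (15 + (-12)**2 + 8*(-12))*((2 - 10)/(78 + 34)) = -30 + (15 + 144 - 96)*(-8/112) = -30 + 63*(-8*1/112) = -30 + 63*(-1/14) = -30 - 9/2 = -69/2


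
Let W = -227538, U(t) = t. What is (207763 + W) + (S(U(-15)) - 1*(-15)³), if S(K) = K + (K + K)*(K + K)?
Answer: -15515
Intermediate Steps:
S(K) = K + 4*K² (S(K) = K + (2*K)*(2*K) = K + 4*K²)
(207763 + W) + (S(U(-15)) - 1*(-15)³) = (207763 - 227538) + (-15*(1 + 4*(-15)) - 1*(-15)³) = -19775 + (-15*(1 - 60) - 1*(-3375)) = -19775 + (-15*(-59) + 3375) = -19775 + (885 + 3375) = -19775 + 4260 = -15515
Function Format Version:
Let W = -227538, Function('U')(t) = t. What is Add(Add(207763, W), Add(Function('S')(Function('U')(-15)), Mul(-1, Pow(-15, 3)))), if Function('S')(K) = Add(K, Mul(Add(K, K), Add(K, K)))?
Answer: -15515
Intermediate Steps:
Function('S')(K) = Add(K, Mul(4, Pow(K, 2))) (Function('S')(K) = Add(K, Mul(Mul(2, K), Mul(2, K))) = Add(K, Mul(4, Pow(K, 2))))
Add(Add(207763, W), Add(Function('S')(Function('U')(-15)), Mul(-1, Pow(-15, 3)))) = Add(Add(207763, -227538), Add(Mul(-15, Add(1, Mul(4, -15))), Mul(-1, Pow(-15, 3)))) = Add(-19775, Add(Mul(-15, Add(1, -60)), Mul(-1, -3375))) = Add(-19775, Add(Mul(-15, -59), 3375)) = Add(-19775, Add(885, 3375)) = Add(-19775, 4260) = -15515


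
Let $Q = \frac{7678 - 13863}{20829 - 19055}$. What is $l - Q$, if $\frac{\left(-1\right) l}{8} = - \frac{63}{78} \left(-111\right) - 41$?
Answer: $- \frac{8896035}{23062} \approx -385.74$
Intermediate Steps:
$Q = - \frac{6185}{1774} \approx -3.4865$
$l = - \frac{5060}{13}$ ($l = - 8 \left(- \frac{63}{78} \left(-111\right) - 41\right) = - 8 \left(\left(-63\right) \frac{1}{78} \left(-111\right) - 41\right) = - 8 \left(\left(- \frac{21}{26}\right) \left(-111\right) - 41\right) = - 8 \left(\frac{2331}{26} - 41\right) = \left(-8\right) \frac{1265}{26} = - \frac{5060}{13} \approx -389.23$)
$l - Q = - \frac{5060}{13} - - \frac{6185}{1774} = - \frac{5060}{13} + \frac{6185}{1774} = - \frac{8896035}{23062}$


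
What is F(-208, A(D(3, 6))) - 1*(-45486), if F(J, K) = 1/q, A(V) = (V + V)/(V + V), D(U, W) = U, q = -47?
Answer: 2137841/47 ≈ 45486.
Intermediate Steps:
A(V) = 1 (A(V) = (2*V)/((2*V)) = (2*V)*(1/(2*V)) = 1)
F(J, K) = -1/47 (F(J, K) = 1/(-47) = -1/47)
F(-208, A(D(3, 6))) - 1*(-45486) = -1/47 - 1*(-45486) = -1/47 + 45486 = 2137841/47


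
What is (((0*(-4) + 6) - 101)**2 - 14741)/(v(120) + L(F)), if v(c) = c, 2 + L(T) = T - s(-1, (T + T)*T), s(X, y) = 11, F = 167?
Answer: -2858/137 ≈ -20.861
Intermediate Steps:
L(T) = -13 + T (L(T) = -2 + (T - 1*11) = -2 + (T - 11) = -2 + (-11 + T) = -13 + T)
(((0*(-4) + 6) - 101)**2 - 14741)/(v(120) + L(F)) = (((0*(-4) + 6) - 101)**2 - 14741)/(120 + (-13 + 167)) = (((0 + 6) - 101)**2 - 14741)/(120 + 154) = ((6 - 101)**2 - 14741)/274 = ((-95)**2 - 14741)*(1/274) = (9025 - 14741)*(1/274) = -5716*1/274 = -2858/137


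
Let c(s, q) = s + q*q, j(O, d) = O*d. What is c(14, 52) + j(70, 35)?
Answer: 5168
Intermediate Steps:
c(s, q) = s + q²
c(14, 52) + j(70, 35) = (14 + 52²) + 70*35 = (14 + 2704) + 2450 = 2718 + 2450 = 5168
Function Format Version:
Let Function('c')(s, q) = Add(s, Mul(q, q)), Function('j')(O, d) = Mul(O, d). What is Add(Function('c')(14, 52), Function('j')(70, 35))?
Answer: 5168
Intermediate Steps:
Function('c')(s, q) = Add(s, Pow(q, 2))
Add(Function('c')(14, 52), Function('j')(70, 35)) = Add(Add(14, Pow(52, 2)), Mul(70, 35)) = Add(Add(14, 2704), 2450) = Add(2718, 2450) = 5168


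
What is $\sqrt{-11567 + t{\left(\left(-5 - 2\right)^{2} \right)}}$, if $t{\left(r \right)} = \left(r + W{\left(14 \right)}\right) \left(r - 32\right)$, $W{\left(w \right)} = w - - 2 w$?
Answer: $2 i \sqrt{2505} \approx 100.1 i$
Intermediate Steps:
$W{\left(w \right)} = 3 w$ ($W{\left(w \right)} = w + 2 w = 3 w$)
$t{\left(r \right)} = \left(-32 + r\right) \left(42 + r\right)$ ($t{\left(r \right)} = \left(r + 3 \cdot 14\right) \left(r - 32\right) = \left(r + 42\right) \left(-32 + r\right) = \left(42 + r\right) \left(-32 + r\right) = \left(-32 + r\right) \left(42 + r\right)$)
$\sqrt{-11567 + t{\left(\left(-5 - 2\right)^{2} \right)}} = \sqrt{-11567 + \left(-1344 + \left(\left(-5 - 2\right)^{2}\right)^{2} + 10 \left(-5 - 2\right)^{2}\right)} = \sqrt{-11567 + \left(-1344 + \left(\left(-7\right)^{2}\right)^{2} + 10 \left(-7\right)^{2}\right)} = \sqrt{-11567 + \left(-1344 + 49^{2} + 10 \cdot 49\right)} = \sqrt{-11567 + \left(-1344 + 2401 + 490\right)} = \sqrt{-11567 + 1547} = \sqrt{-10020} = 2 i \sqrt{2505}$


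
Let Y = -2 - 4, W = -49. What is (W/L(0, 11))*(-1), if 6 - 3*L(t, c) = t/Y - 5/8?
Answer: 1176/53 ≈ 22.189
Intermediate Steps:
Y = -6
L(t, c) = 53/24 + t/18 (L(t, c) = 2 - (t/(-6) - 5/8)/3 = 2 - (t*(-⅙) - 5*⅛)/3 = 2 - (-t/6 - 5/8)/3 = 2 - (-5/8 - t/6)/3 = 2 + (5/24 + t/18) = 53/24 + t/18)
(W/L(0, 11))*(-1) = -49/(53/24 + (1/18)*0)*(-1) = -49/(53/24 + 0)*(-1) = -49/53/24*(-1) = -49*24/53*(-1) = -1176/53*(-1) = 1176/53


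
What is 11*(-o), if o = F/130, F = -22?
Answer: 121/65 ≈ 1.8615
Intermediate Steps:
o = -11/65 (o = -22/130 = -22*1/130 = -11/65 ≈ -0.16923)
11*(-o) = 11*(-1*(-11/65)) = 11*(11/65) = 121/65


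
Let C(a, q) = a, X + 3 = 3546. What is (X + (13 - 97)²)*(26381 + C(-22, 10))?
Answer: 279379041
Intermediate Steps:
X = 3543 (X = -3 + 3546 = 3543)
(X + (13 - 97)²)*(26381 + C(-22, 10)) = (3543 + (13 - 97)²)*(26381 - 22) = (3543 + (-84)²)*26359 = (3543 + 7056)*26359 = 10599*26359 = 279379041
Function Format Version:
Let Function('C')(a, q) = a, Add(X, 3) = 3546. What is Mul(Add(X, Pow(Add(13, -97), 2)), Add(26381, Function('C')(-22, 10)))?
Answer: 279379041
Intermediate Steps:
X = 3543 (X = Add(-3, 3546) = 3543)
Mul(Add(X, Pow(Add(13, -97), 2)), Add(26381, Function('C')(-22, 10))) = Mul(Add(3543, Pow(Add(13, -97), 2)), Add(26381, -22)) = Mul(Add(3543, Pow(-84, 2)), 26359) = Mul(Add(3543, 7056), 26359) = Mul(10599, 26359) = 279379041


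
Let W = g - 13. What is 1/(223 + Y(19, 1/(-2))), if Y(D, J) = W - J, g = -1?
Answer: 2/419 ≈ 0.0047733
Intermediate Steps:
W = -14 (W = -1 - 13 = -14)
Y(D, J) = -14 - J
1/(223 + Y(19, 1/(-2))) = 1/(223 + (-14 - 1/(-2))) = 1/(223 + (-14 - 1*(-½))) = 1/(223 + (-14 + ½)) = 1/(223 - 27/2) = 1/(419/2) = 2/419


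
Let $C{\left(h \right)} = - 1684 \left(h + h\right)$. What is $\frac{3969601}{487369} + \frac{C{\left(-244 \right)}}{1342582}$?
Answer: $\frac{2865015397515}{327166423379} \approx 8.7571$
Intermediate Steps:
$C{\left(h \right)} = - 3368 h$ ($C{\left(h \right)} = - 1684 \cdot 2 h = - 3368 h$)
$\frac{3969601}{487369} + \frac{C{\left(-244 \right)}}{1342582} = \frac{3969601}{487369} + \frac{\left(-3368\right) \left(-244\right)}{1342582} = 3969601 \cdot \frac{1}{487369} + 821792 \cdot \frac{1}{1342582} = \frac{3969601}{487369} + \frac{410896}{671291} = \frac{2865015397515}{327166423379}$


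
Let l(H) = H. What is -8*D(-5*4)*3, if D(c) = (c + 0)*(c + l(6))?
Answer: -6720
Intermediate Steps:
D(c) = c*(6 + c) (D(c) = (c + 0)*(c + 6) = c*(6 + c))
-8*D(-5*4)*3 = -8*(-5*4)*(6 - 5*4)*3 = -(-160)*(6 - 20)*3 = -(-160)*(-14)*3 = -8*280*3 = -2240*3 = -6720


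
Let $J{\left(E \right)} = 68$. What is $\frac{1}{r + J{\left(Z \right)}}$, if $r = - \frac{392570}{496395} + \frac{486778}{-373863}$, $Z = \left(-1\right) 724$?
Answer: $\frac{12372248259}{815419444064} \approx 0.015173$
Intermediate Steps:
$Z = -724$
$r = - \frac{25893437548}{12372248259}$ ($r = \left(-392570\right) \frac{1}{496395} + 486778 \left(- \frac{1}{373863}\right) = - \frac{78514}{99279} - \frac{486778}{373863} = - \frac{25893437548}{12372248259} \approx -2.0929$)
$\frac{1}{r + J{\left(Z \right)}} = \frac{1}{- \frac{25893437548}{12372248259} + 68} = \frac{1}{\frac{815419444064}{12372248259}} = \frac{12372248259}{815419444064}$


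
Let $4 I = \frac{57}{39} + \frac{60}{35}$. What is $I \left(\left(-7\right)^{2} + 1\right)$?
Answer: $\frac{7225}{182} \approx 39.698$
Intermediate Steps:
$I = \frac{289}{364}$ ($I = \frac{\frac{57}{39} + \frac{60}{35}}{4} = \frac{57 \cdot \frac{1}{39} + 60 \cdot \frac{1}{35}}{4} = \frac{\frac{19}{13} + \frac{12}{7}}{4} = \frac{1}{4} \cdot \frac{289}{91} = \frac{289}{364} \approx 0.79396$)
$I \left(\left(-7\right)^{2} + 1\right) = \frac{289 \left(\left(-7\right)^{2} + 1\right)}{364} = \frac{289 \left(49 + 1\right)}{364} = \frac{289}{364} \cdot 50 = \frac{7225}{182}$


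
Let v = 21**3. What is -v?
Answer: -9261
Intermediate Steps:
v = 9261
-v = -1*9261 = -9261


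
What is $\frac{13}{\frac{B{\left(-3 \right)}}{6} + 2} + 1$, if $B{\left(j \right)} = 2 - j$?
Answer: $\frac{95}{17} \approx 5.5882$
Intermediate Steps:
$\frac{13}{\frac{B{\left(-3 \right)}}{6} + 2} + 1 = \frac{13}{\frac{2 - -3}{6} + 2} + 1 = \frac{13}{\left(2 + 3\right) \frac{1}{6} + 2} + 1 = \frac{13}{5 \cdot \frac{1}{6} + 2} + 1 = \frac{13}{\frac{5}{6} + 2} + 1 = \frac{13}{\frac{17}{6}} + 1 = 13 \cdot \frac{6}{17} + 1 = \frac{78}{17} + 1 = \frac{95}{17}$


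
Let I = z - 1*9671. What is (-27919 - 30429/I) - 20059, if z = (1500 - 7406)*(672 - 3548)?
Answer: -814473838759/16975985 ≈ -47978.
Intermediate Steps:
z = 16985656 (z = -5906*(-2876) = 16985656)
I = 16975985 (I = 16985656 - 1*9671 = 16985656 - 9671 = 16975985)
(-27919 - 30429/I) - 20059 = (-27919 - 30429/16975985) - 20059 = -473952555644/16975985 - 20059 = -814473838759/16975985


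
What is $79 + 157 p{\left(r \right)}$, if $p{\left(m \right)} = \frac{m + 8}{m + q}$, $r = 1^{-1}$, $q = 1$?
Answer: $\frac{1571}{2} \approx 785.5$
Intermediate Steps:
$r = 1$
$p{\left(m \right)} = \frac{8 + m}{1 + m}$ ($p{\left(m \right)} = \frac{m + 8}{m + 1} = \frac{8 + m}{1 + m}$)
$79 + 157 p{\left(r \right)} = 79 + 157 \frac{8 + 1}{1 + 1} = 79 + 157 \cdot \frac{1}{2} \cdot 9 = 79 + 157 \cdot \frac{9}{2} = 79 + \frac{1413}{2} = \frac{1571}{2}$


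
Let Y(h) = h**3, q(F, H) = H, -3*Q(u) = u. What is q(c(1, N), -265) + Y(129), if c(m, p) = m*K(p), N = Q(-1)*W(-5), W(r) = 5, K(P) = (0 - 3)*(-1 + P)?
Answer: 2146424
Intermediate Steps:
K(P) = 3 - 3*P (K(P) = -3*(-1 + P) = 3 - 3*P)
Q(u) = -u/3
N = 5/3 (N = -1/3*(-1)*5 = (1/3)*5 = 5/3 ≈ 1.6667)
c(m, p) = m*(3 - 3*p)
q(c(1, N), -265) + Y(129) = -265 + 129**3 = -265 + 2146689 = 2146424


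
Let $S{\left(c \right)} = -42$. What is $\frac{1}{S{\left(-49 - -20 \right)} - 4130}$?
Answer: $- \frac{1}{4172} \approx -0.00023969$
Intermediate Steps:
$\frac{1}{S{\left(-49 - -20 \right)} - 4130} = \frac{1}{-42 - 4130} = \frac{1}{-4172} = - \frac{1}{4172}$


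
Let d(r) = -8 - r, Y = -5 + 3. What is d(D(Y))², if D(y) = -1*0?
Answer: 64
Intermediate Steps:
Y = -2
D(y) = 0
d(D(Y))² = (-8 - 1*0)² = (-8 + 0)² = (-8)² = 64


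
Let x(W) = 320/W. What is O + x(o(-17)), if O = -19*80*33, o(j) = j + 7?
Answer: -50192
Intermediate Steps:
o(j) = 7 + j
O = -50160 (O = -1520*33 = -50160)
O + x(o(-17)) = -50160 + 320/(7 - 17) = -50160 + 320/(-10) = -50160 + 320*(-1/10) = -50160 - 32 = -50192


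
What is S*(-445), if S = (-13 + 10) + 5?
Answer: -890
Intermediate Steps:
S = 2 (S = -3 + 5 = 2)
S*(-445) = 2*(-445) = -890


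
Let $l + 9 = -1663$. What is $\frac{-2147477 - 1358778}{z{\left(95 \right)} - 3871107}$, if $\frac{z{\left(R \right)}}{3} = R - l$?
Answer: $\frac{3506255}{3865806} \approx 0.90699$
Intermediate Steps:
$l = -1672$ ($l = -9 - 1663 = -1672$)
$z{\left(R \right)} = 5016 + 3 R$ ($z{\left(R \right)} = 3 \left(R - -1672\right) = 3 \left(R + 1672\right) = 3 \left(1672 + R\right) = 5016 + 3 R$)
$\frac{-2147477 - 1358778}{z{\left(95 \right)} - 3871107} = \frac{-2147477 - 1358778}{\left(5016 + 3 \cdot 95\right) - 3871107} = - \frac{3506255}{\left(5016 + 285\right) - 3871107} = - \frac{3506255}{5301 - 3871107} = - \frac{3506255}{-3865806} = \left(-3506255\right) \left(- \frac{1}{3865806}\right) = \frac{3506255}{3865806}$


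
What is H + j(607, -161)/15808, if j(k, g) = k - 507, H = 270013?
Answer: 1067091401/3952 ≈ 2.7001e+5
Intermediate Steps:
j(k, g) = -507 + k
H + j(607, -161)/15808 = 270013 + (-507 + 607)/15808 = 270013 + 100*(1/15808) = 270013 + 25/3952 = 1067091401/3952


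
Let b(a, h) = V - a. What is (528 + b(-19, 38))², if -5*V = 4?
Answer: 7458361/25 ≈ 2.9833e+5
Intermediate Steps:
V = -⅘ (V = -⅕*4 = -⅘ ≈ -0.80000)
b(a, h) = -⅘ - a
(528 + b(-19, 38))² = (528 + (-⅘ - 1*(-19)))² = (528 + (-⅘ + 19))² = (528 + 91/5)² = (2731/5)² = 7458361/25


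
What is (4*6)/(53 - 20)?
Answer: 8/11 ≈ 0.72727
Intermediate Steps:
(4*6)/(53 - 20) = 24/33 = 24*(1/33) = 8/11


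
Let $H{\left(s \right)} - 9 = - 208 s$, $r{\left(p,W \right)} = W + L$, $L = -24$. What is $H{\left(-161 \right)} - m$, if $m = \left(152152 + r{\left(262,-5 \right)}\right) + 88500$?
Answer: $-207126$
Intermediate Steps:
$r{\left(p,W \right)} = -24 + W$ ($r{\left(p,W \right)} = W - 24 = -24 + W$)
$H{\left(s \right)} = 9 - 208 s$
$m = 240623$ ($m = \left(152152 - 29\right) + 88500 = 152123 + 88500 = 240623$)
$H{\left(-161 \right)} - m = \left(9 - -33488\right) - 240623 = \left(9 + 33488\right) - 240623 = 33497 - 240623 = -207126$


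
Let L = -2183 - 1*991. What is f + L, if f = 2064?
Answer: -1110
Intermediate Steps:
L = -3174 (L = -2183 - 991 = -3174)
f + L = 2064 - 3174 = -1110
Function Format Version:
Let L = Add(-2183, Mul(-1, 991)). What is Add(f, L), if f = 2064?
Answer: -1110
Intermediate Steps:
L = -3174 (L = Add(-2183, -991) = -3174)
Add(f, L) = Add(2064, -3174) = -1110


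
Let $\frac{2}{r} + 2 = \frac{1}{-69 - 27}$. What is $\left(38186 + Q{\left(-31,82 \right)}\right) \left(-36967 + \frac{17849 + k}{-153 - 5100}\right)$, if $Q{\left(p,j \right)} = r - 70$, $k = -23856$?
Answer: $- \frac{1428438232866224}{1013829} \approx -1.409 \cdot 10^{9}$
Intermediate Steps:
$r = - \frac{192}{193}$ ($r = \frac{2}{-2 + \frac{1}{-69 - 27}} = \frac{2}{-2 + \frac{1}{-96}} = \frac{2}{-2 - \frac{1}{96}} = \frac{2}{- \frac{193}{96}} = 2 \left(- \frac{96}{193}\right) = - \frac{192}{193} \approx -0.99482$)
$Q{\left(p,j \right)} = - \frac{13702}{193}$ ($Q{\left(p,j \right)} = - \frac{192}{193} - 70 = - \frac{13702}{193}$)
$\left(38186 + Q{\left(-31,82 \right)}\right) \left(-36967 + \frac{17849 + k}{-153 - 5100}\right) = \left(38186 - \frac{13702}{193}\right) \left(-36967 + \frac{17849 - 23856}{-153 - 5100}\right) = \frac{7356196 \left(-36967 - \frac{6007}{-5253}\right)}{193} = \frac{7356196 \left(-36967 - - \frac{6007}{5253}\right)}{193} = \frac{7356196 \left(-36967 + \frac{6007}{5253}\right)}{193} = \frac{7356196}{193} \left(- \frac{194181644}{5253}\right) = - \frac{1428438232866224}{1013829}$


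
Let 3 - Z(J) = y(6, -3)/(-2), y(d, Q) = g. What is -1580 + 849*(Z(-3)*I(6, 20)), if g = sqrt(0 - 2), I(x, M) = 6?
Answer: 13702 + 2547*I*sqrt(2) ≈ 13702.0 + 3602.0*I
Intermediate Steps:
g = I*sqrt(2) (g = sqrt(-2) = I*sqrt(2) ≈ 1.4142*I)
y(d, Q) = I*sqrt(2)
Z(J) = 3 + I*sqrt(2)/2 (Z(J) = 3 - I*sqrt(2)/(-2) = 3 - I*sqrt(2)*(-1)/2 = 3 - (-1)*I*sqrt(2)/2 = 3 + I*sqrt(2)/2)
-1580 + 849*(Z(-3)*I(6, 20)) = -1580 + 849*((3 + I*sqrt(2)/2)*6) = -1580 + 849*(18 + 3*I*sqrt(2)) = -1580 + (15282 + 2547*I*sqrt(2)) = 13702 + 2547*I*sqrt(2)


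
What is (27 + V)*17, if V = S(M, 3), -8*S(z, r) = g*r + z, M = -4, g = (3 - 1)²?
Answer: 442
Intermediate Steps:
g = 4 (g = 2² = 4)
S(z, r) = -r/2 - z/8 (S(z, r) = -(4*r + z)/8 = -(z + 4*r)/8 = -r/2 - z/8)
V = -1 (V = -½*3 - ⅛*(-4) = -3/2 + ½ = -1)
(27 + V)*17 = (27 - 1)*17 = 26*17 = 442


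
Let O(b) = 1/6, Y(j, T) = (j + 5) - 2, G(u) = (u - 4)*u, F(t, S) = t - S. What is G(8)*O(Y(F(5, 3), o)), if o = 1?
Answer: 16/3 ≈ 5.3333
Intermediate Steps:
G(u) = u*(-4 + u) (G(u) = (-4 + u)*u = u*(-4 + u))
Y(j, T) = 3 + j (Y(j, T) = (5 + j) - 2 = 3 + j)
O(b) = 1/6
G(8)*O(Y(F(5, 3), o)) = (8*(-4 + 8))*(1/6) = (8*4)*(1/6) = 32*(1/6) = 16/3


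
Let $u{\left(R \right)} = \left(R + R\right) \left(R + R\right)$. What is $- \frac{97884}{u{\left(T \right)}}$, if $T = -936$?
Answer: $- \frac{2719}{97344} \approx -0.027932$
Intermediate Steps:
$u{\left(R \right)} = 4 R^{2}$ ($u{\left(R \right)} = 2 R 2 R = 4 R^{2}$)
$- \frac{97884}{u{\left(T \right)}} = - \frac{97884}{4 \left(-936\right)^{2}} = - \frac{97884}{4 \cdot 876096} = - \frac{97884}{3504384} = \left(-97884\right) \frac{1}{3504384} = - \frac{2719}{97344}$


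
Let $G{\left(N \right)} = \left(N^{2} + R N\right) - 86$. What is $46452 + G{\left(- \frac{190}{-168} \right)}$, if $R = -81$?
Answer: $\frac{326521141}{7056} \approx 46276.0$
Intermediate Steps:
$G{\left(N \right)} = -86 + N^{2} - 81 N$ ($G{\left(N \right)} = \left(N^{2} - 81 N\right) - 86 = -86 + N^{2} - 81 N$)
$46452 + G{\left(- \frac{190}{-168} \right)} = 46452 - \left(86 - \frac{9025}{7056} + 81 \left(-190\right) \frac{1}{-168}\right) = 46452 - \left(86 - \frac{9025}{7056} + 81 \left(-190\right) \left(- \frac{1}{168}\right)\right) = 46452 - \left(\frac{4973}{28} - \frac{9025}{7056}\right) = 46452 - \frac{1244171}{7056} = \frac{326521141}{7056}$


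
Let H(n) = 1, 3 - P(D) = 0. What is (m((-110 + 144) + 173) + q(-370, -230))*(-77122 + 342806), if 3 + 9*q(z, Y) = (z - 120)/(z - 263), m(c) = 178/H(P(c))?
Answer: 269046762388/5697 ≈ 4.7226e+7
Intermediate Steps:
P(D) = 3 (P(D) = 3 - 1*0 = 3 + 0 = 3)
m(c) = 178 (m(c) = 178/1 = 178*1 = 178)
q(z, Y) = -1/3 + (-120 + z)/(9*(-263 + z)) (q(z, Y) = -1/3 + ((z - 120)/(z - 263))/9 = -1/3 + ((-120 + z)/(-263 + z))/9 = -1/3 + (-120 + z)/(9*(-263 + z)))
(m((-110 + 144) + 173) + q(-370, -230))*(-77122 + 342806) = (178 + (669 - 2*(-370))/(9*(-263 - 370)))*(-77122 + 342806) = (178 + (1/9)*(669 + 740)/(-633))*265684 = (178 + (1/9)*(-1/633)*1409)*265684 = (178 - 1409/5697)*265684 = (1012657/5697)*265684 = 269046762388/5697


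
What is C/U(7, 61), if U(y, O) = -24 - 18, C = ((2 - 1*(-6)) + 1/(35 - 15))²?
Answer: -3703/2400 ≈ -1.5429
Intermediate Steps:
C = 25921/400 (C = ((2 + 6) + 1/20)² = (8 + 1/20)² = (161/20)² = 25921/400 ≈ 64.802)
U(y, O) = -42
C/U(7, 61) = (25921/400)/(-42) = (25921/400)*(-1/42) = -3703/2400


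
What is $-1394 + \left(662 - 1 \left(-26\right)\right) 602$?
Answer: $412782$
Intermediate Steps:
$-1394 + \left(662 - 1 \left(-26\right)\right) 602 = -1394 + \left(662 - -26\right) 602 = -1394 + \left(662 + 26\right) 602 = -1394 + 688 \cdot 602 = -1394 + 414176 = 412782$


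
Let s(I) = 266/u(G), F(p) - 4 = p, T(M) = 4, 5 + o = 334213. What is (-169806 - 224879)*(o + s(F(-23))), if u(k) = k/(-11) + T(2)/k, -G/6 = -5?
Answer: -28219411916395/214 ≈ -1.3187e+11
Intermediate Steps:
o = 334208 (o = -5 + 334213 = 334208)
G = 30 (G = -6*(-5) = 30)
F(p) = 4 + p
u(k) = 4/k - k/11 (u(k) = k/(-11) + 4/k = k*(-1/11) + 4/k = -k/11 + 4/k = 4/k - k/11)
s(I) = -21945/214 (s(I) = 266/(4/30 - 1/11*30) = 266/(4*(1/30) - 30/11) = 266/(2/15 - 30/11) = 266/(-428/165) = 266*(-165/428) = -21945/214)
(-169806 - 224879)*(o + s(F(-23))) = (-169806 - 224879)*(334208 - 21945/214) = -394685*71498567/214 = -28219411916395/214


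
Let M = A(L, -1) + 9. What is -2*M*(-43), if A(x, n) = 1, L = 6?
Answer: 860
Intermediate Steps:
M = 10 (M = 1 + 9 = 10)
-2*M*(-43) = -2*10*(-43) = -20*(-43) = 860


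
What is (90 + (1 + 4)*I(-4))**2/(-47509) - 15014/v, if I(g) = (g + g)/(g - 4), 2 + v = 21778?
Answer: -454914263/517277992 ≈ -0.87944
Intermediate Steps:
v = 21776 (v = -2 + 21778 = 21776)
I(g) = 2*g/(-4 + g) (I(g) = (2*g)/(-4 + g) = 2*g/(-4 + g))
(90 + (1 + 4)*I(-4))**2/(-47509) - 15014/v = (90 + (1 + 4)*(2*(-4)/(-4 - 4)))**2/(-47509) - 15014/21776 = (90 + 5*(2*(-4)/(-8)))**2*(-1/47509) - 15014*1/21776 = (90 + 5*(2*(-4)*(-1/8)))**2*(-1/47509) - 7507/10888 = (90 + 5*1)**2*(-1/47509) - 7507/10888 = (90 + 5)**2*(-1/47509) - 7507/10888 = 95**2*(-1/47509) - 7507/10888 = 9025*(-1/47509) - 7507/10888 = -9025/47509 - 7507/10888 = -454914263/517277992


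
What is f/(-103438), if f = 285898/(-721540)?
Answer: 142949/37317327260 ≈ 3.8306e-6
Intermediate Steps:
f = -142949/360770 (f = 285898*(-1/721540) = -142949/360770 ≈ -0.39623)
f/(-103438) = -142949/360770/(-103438) = -142949/360770*(-1/103438) = 142949/37317327260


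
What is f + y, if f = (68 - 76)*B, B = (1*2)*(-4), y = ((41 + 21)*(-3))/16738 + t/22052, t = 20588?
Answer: 2995413542/46138297 ≈ 64.922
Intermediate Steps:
y = 42562534/46138297 (y = ((41 + 21)*(-3))/16738 + 20588/22052 = (62*(-3))*(1/16738) + 20588*(1/22052) = -186*1/16738 + 5147/5513 = -93/8369 + 5147/5513 = 42562534/46138297 ≈ 0.92250)
B = -8 (B = 2*(-4) = -8)
f = 64 (f = (68 - 76)*(-8) = -8*(-8) = 64)
f + y = 64 + 42562534/46138297 = 2995413542/46138297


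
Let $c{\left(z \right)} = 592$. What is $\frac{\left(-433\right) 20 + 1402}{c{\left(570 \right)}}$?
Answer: $- \frac{3629}{296} \approx -12.26$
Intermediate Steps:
$\frac{\left(-433\right) 20 + 1402}{c{\left(570 \right)}} = \frac{\left(-433\right) 20 + 1402}{592} = \left(-8660 + 1402\right) \frac{1}{592} = \left(-7258\right) \frac{1}{592} = - \frac{3629}{296}$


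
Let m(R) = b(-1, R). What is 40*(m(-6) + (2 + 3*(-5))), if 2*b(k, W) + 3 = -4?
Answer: -660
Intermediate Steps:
b(k, W) = -7/2 (b(k, W) = -3/2 + (½)*(-4) = -3/2 - 2 = -7/2)
m(R) = -7/2
40*(m(-6) + (2 + 3*(-5))) = 40*(-7/2 + (2 + 3*(-5))) = 40*(-7/2 + (2 - 15)) = 40*(-7/2 - 13) = 40*(-33/2) = -660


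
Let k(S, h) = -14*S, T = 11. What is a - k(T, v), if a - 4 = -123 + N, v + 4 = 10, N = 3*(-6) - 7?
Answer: 10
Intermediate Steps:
N = -25 (N = -18 - 7 = -25)
v = 6 (v = -4 + 10 = 6)
a = -144 (a = 4 + (-123 - 25) = 4 - 148 = -144)
a - k(T, v) = -144 - (-14)*11 = -144 - 1*(-154) = -144 + 154 = 10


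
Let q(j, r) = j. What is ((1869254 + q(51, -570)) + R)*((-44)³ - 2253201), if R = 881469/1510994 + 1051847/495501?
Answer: -172246532149841611680155/39405212526 ≈ -4.3712e+12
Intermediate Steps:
R = 106637014573/39405212526 (R = 881469*(1/1510994) + 1051847*(1/495501) = 881469/1510994 + 1051847/495501 = 106637014573/39405212526 ≈ 2.7062)
((1869254 + q(51, -570)) + R)*((-44)³ - 2253201) = ((1869254 + 51) + 106637014573/39405212526)*((-44)³ - 2253201) = (1869305 + 106637014573/39405212526)*(-85184 - 2253201) = (73660467437929003/39405212526)*(-2338385) = -172246532149841611680155/39405212526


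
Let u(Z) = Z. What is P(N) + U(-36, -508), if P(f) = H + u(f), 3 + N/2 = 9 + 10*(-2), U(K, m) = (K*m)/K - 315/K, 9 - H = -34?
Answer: -1937/4 ≈ -484.25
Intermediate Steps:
H = 43 (H = 9 - 1*(-34) = 9 + 34 = 43)
U(K, m) = m - 315/K
N = -28 (N = -6 + 2*(9 + 10*(-2)) = -6 + 2*(9 - 20) = -6 + 2*(-11) = -6 - 22 = -28)
P(f) = 43 + f
P(N) + U(-36, -508) = (43 - 28) + (-508 - 315/(-36)) = 15 + (-508 - 315*(-1/36)) = 15 + (-508 + 35/4) = 15 - 1997/4 = -1937/4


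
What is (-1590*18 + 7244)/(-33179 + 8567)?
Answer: 5344/6153 ≈ 0.86852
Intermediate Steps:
(-1590*18 + 7244)/(-33179 + 8567) = (-28620 + 7244)/(-24612) = -21376*(-1/24612) = 5344/6153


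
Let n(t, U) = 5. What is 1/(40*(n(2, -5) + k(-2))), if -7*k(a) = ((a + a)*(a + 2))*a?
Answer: 1/200 ≈ 0.0050000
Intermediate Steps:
k(a) = -2*a²*(2 + a)/7 (k(a) = -(a + a)*(a + 2)*a/7 = -(2*a)*(2 + a)*a/7 = -2*a*(2 + a)*a/7 = -2*a²*(2 + a)/7)
1/(40*(n(2, -5) + k(-2))) = 1/(40*(5 + (2/7)*(-2)²*(-2 - 1*(-2)))) = 1/(40*(5 + (2/7)*4*(-2 + 2))) = 1/(40*(5 + (2/7)*4*0)) = 1/(40*(5 + 0)) = 1/(40*5) = 1/200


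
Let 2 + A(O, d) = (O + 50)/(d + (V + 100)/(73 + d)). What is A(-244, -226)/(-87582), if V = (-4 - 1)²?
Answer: 19862/1519679073 ≈ 1.3070e-5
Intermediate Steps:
V = 25 (V = (-5)² = 25)
A(O, d) = -2 + (50 + O)/(d + 125/(73 + d)) (A(O, d) = -2 + (O + 50)/(d + (25 + 100)/(73 + d)) = -2 + (50 + O)/(d + 125/(73 + d)))
A(-244, -226)/(-87582) = ((3400 - 96*(-226) - 2*(-226)² + 73*(-244) - 244*(-226))/(125 + (-226)² + 73*(-226)))/(-87582) = ((3400 + 21696 - 2*51076 - 17812 + 55144)/(125 + 51076 - 16498))*(-1/87582) = ((3400 + 21696 - 102152 - 17812 + 55144)/34703)*(-1/87582) = ((1/34703)*(-39724))*(-1/87582) = -39724/34703*(-1/87582) = 19862/1519679073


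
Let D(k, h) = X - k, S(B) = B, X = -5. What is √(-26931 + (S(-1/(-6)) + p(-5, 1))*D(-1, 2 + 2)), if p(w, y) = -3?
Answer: I*√242277/3 ≈ 164.07*I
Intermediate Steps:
D(k, h) = -5 - k
√(-26931 + (S(-1/(-6)) + p(-5, 1))*D(-1, 2 + 2)) = √(-26931 + (-1/(-6) - 3)*(-5 - 1*(-1))) = √(-26931 + (-1*(-⅙) - 3)*(-5 + 1)) = √(-26931 + (⅙ - 3)*(-4)) = √(-26931 - 17/6*(-4)) = √(-26931 + 34/3) = √(-80759/3) = I*√242277/3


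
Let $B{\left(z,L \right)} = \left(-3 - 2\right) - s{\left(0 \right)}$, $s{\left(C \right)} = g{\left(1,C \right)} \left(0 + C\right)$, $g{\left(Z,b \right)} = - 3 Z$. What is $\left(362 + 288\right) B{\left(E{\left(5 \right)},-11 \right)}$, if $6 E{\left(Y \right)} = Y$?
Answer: $-3250$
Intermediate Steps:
$E{\left(Y \right)} = \frac{Y}{6}$
$s{\left(C \right)} = - 3 C$ ($s{\left(C \right)} = \left(-3\right) 1 \left(0 + C\right) = - 3 C$)
$B{\left(z,L \right)} = -5$ ($B{\left(z,L \right)} = \left(-3 - 2\right) - \left(-3\right) 0 = \left(-3 - 2\right) - 0 = -5 + 0 = -5$)
$\left(362 + 288\right) B{\left(E{\left(5 \right)},-11 \right)} = \left(362 + 288\right) \left(-5\right) = 650 \left(-5\right) = -3250$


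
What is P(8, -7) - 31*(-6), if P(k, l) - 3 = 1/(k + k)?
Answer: 3025/16 ≈ 189.06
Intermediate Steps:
P(k, l) = 3 + 1/(2*k) (P(k, l) = 3 + 1/(k + k) = 3 + 1/(2*k))
P(8, -7) - 31*(-6) = (3 + (1/2)/8) - 31*(-6) = (3 + (1/2)*(1/8)) + 186 = (3 + 1/16) + 186 = 49/16 + 186 = 3025/16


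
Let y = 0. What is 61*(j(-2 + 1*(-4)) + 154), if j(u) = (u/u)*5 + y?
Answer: 9699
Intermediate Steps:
j(u) = 5 (j(u) = (u/u)*5 + 0 = 1*5 + 0 = 5 + 0 = 5)
61*(j(-2 + 1*(-4)) + 154) = 61*(5 + 154) = 61*159 = 9699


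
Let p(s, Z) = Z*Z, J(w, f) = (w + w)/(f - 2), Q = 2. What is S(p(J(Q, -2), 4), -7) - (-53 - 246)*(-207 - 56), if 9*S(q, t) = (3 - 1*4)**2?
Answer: -707732/9 ≈ -78637.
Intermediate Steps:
J(w, f) = 2*w/(-2 + f) (J(w, f) = (2*w)/(-2 + f) = 2*w/(-2 + f))
p(s, Z) = Z**2
S(q, t) = 1/9 (S(q, t) = (3 - 1*4)**2/9 = (3 - 4)**2/9 = (1/9)*(-1)**2 = (1/9)*1 = 1/9)
S(p(J(Q, -2), 4), -7) - (-53 - 246)*(-207 - 56) = 1/9 - (-53 - 246)*(-207 - 56) = 1/9 - (-299)*(-263) = 1/9 - 1*78637 = 1/9 - 78637 = -707732/9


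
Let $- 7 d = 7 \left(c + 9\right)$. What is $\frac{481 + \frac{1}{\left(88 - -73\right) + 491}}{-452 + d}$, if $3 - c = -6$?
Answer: $- \frac{313613}{306440} \approx -1.0234$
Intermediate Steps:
$c = 9$ ($c = 3 - -6 = 3 + 6 = 9$)
$d = -18$ ($d = - \frac{7 \left(9 + 9\right)}{7} = - \frac{7 \cdot 18}{7} = \left(- \frac{1}{7}\right) 126 = -18$)
$\frac{481 + \frac{1}{\left(88 - -73\right) + 491}}{-452 + d} = \frac{481 + \frac{1}{\left(88 - -73\right) + 491}}{-452 - 18} = \frac{481 + \frac{1}{\left(88 + 73\right) + 491}}{-470} = \left(481 + \frac{1}{161 + 491}\right) \left(- \frac{1}{470}\right) = \left(481 + \frac{1}{652}\right) \left(- \frac{1}{470}\right) = \frac{313613}{652} \left(- \frac{1}{470}\right) = - \frac{313613}{306440}$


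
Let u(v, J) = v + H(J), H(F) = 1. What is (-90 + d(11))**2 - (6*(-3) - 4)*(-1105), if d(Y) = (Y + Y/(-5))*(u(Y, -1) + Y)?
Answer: -291906/25 ≈ -11676.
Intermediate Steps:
u(v, J) = 1 + v (u(v, J) = v + 1 = 1 + v)
d(Y) = 4*Y*(1 + 2*Y)/5 (d(Y) = (Y + Y/(-5))*((1 + Y) + Y) = (Y + Y*(-1/5))*(1 + 2*Y) = (Y - Y/5)*(1 + 2*Y) = (4*Y/5)*(1 + 2*Y) = 4*Y*(1 + 2*Y)/5)
(-90 + d(11))**2 - (6*(-3) - 4)*(-1105) = (-90 + (4/5)*11*(1 + 2*11))**2 - (6*(-3) - 4)*(-1105) = (-90 + (4/5)*11*(1 + 22))**2 - (-18 - 4)*(-1105) = (-90 + (4/5)*11*23)**2 - (-22)*(-1105) = (-90 + 1012/5)**2 - 1*24310 = (562/5)**2 - 24310 = 315844/25 - 24310 = -291906/25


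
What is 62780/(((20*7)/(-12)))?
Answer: -37668/7 ≈ -5381.1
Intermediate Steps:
62780/(((20*7)/(-12))) = 62780/((140*(-1/12))) = 62780/(-35/3) = 62780*(-3/35) = -37668/7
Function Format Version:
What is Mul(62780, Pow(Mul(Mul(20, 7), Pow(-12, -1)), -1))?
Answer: Rational(-37668, 7) ≈ -5381.1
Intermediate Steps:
Mul(62780, Pow(Mul(Mul(20, 7), Pow(-12, -1)), -1)) = Mul(62780, Pow(Mul(140, Rational(-1, 12)), -1)) = Mul(62780, Pow(Rational(-35, 3), -1)) = Mul(62780, Rational(-3, 35)) = Rational(-37668, 7)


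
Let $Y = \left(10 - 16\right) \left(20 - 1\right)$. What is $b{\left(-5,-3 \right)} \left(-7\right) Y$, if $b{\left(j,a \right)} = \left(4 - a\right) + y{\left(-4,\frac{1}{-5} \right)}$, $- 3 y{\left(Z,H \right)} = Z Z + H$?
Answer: $\frac{6916}{5} \approx 1383.2$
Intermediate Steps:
$y{\left(Z,H \right)} = - \frac{H}{3} - \frac{Z^{2}}{3}$ ($y{\left(Z,H \right)} = - \frac{Z Z + H}{3} = - \frac{Z^{2} + H}{3} = - \frac{H + Z^{2}}{3} = - \frac{H}{3} - \frac{Z^{2}}{3}$)
$Y = -114$ ($Y = \left(-6\right) 19 = -114$)
$b{\left(j,a \right)} = - \frac{19}{15} - a$ ($b{\left(j,a \right)} = \left(4 - a\right) - \left(- \frac{1}{15} + \frac{16}{3}\right) = \left(4 - a\right) - \frac{79}{15} = - \frac{19}{15} - a$)
$b{\left(-5,-3 \right)} \left(-7\right) Y = \left(- \frac{19}{15} - -3\right) \left(-7\right) \left(-114\right) = \left(- \frac{19}{15} + 3\right) \left(-7\right) \left(-114\right) = \frac{26}{15} \left(-7\right) \left(-114\right) = \left(- \frac{182}{15}\right) \left(-114\right) = \frac{6916}{5}$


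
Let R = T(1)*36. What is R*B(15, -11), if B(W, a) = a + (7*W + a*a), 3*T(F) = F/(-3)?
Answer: -860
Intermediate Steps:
T(F) = -F/9 (T(F) = (F/(-3))/3 = (F*(-1/3))/3 = (-F/3)/3 = -F/9)
R = -4 (R = -1/9*1*36 = -1/9*36 = -4)
B(W, a) = a + a**2 + 7*W (B(W, a) = a + (7*W + a**2) = a + (a**2 + 7*W) = a + a**2 + 7*W)
R*B(15, -11) = -4*(-11 + (-11)**2 + 7*15) = -4*(-11 + 121 + 105) = -4*215 = -860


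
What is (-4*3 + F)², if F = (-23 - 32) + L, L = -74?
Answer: 19881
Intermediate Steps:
F = -129 (F = (-23 - 32) - 74 = -55 - 74 = -129)
(-4*3 + F)² = (-4*3 - 129)² = (-12 - 129)² = (-141)² = 19881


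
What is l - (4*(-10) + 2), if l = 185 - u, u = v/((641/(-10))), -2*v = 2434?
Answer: 130773/641 ≈ 204.01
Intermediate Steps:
v = -1217 (v = -½*2434 = -1217)
u = 12170/641 (u = -1217/(641/(-10)) = -1217/(641*(-⅒)) = -1217/(-641/10) = -1217*(-10/641) = 12170/641 ≈ 18.986)
l = 106415/641 (l = 185 - 1*12170/641 = 185 - 12170/641 = 106415/641 ≈ 166.01)
l - (4*(-10) + 2) = 106415/641 - (4*(-10) + 2) = 106415/641 - (-40 + 2) = 106415/641 - 1*(-38) = 106415/641 + 38 = 130773/641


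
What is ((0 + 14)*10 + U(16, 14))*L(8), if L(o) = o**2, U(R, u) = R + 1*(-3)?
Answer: 9792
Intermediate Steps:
U(R, u) = -3 + R (U(R, u) = R - 3 = -3 + R)
((0 + 14)*10 + U(16, 14))*L(8) = ((0 + 14)*10 + (-3 + 16))*8**2 = (14*10 + 13)*64 = (140 + 13)*64 = 153*64 = 9792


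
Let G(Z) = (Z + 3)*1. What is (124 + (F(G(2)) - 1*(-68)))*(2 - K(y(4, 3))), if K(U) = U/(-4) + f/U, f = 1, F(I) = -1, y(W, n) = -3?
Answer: 3629/12 ≈ 302.42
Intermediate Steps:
G(Z) = 3 + Z (G(Z) = (3 + Z)*1 = 3 + Z)
K(U) = 1/U - U/4 (K(U) = U/(-4) + 1/U = U*(-¼) + 1/U = -U/4 + 1/U = 1/U - U/4)
(124 + (F(G(2)) - 1*(-68)))*(2 - K(y(4, 3))) = (124 + (-1 - 1*(-68)))*(2 - (1/(-3) - ¼*(-3))) = (124 + (-1 + 68))*(2 - (-⅓ + ¾)) = (124 + 67)*(2 - 1*5/12) = 191*(2 - 5/12) = 191*(19/12) = 3629/12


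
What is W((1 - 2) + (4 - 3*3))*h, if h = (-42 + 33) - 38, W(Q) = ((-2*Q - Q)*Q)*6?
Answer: 30456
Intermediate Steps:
W(Q) = -18*Q² (W(Q) = ((-3*Q)*Q)*6 = -3*Q²*6 = -18*Q²)
h = -47 (h = -9 - 38 = -47)
W((1 - 2) + (4 - 3*3))*h = -18*((1 - 2) + (4 - 3*3))²*(-47) = -18*(-1 + (4 - 9))²*(-47) = -18*(-1 - 5)²*(-47) = -18*(-6)²*(-47) = -18*36*(-47) = -648*(-47) = 30456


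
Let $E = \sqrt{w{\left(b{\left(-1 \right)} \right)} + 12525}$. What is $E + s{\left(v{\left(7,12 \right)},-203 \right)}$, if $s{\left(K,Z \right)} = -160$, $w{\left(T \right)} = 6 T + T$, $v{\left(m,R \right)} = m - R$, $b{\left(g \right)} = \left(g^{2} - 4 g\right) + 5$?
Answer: $-160 + \sqrt{12595} \approx -47.773$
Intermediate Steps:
$b{\left(g \right)} = 5 + g^{2} - 4 g$
$w{\left(T \right)} = 7 T$
$E = \sqrt{12595}$ ($E = \sqrt{7 \left(5 + \left(-1\right)^{2} - -4\right) + 12525} = \sqrt{7 \left(5 + 1 + 4\right) + 12525} = \sqrt{7 \cdot 10 + 12525} = \sqrt{70 + 12525} = \sqrt{12595} \approx 112.23$)
$E + s{\left(v{\left(7,12 \right)},-203 \right)} = \sqrt{12595} - 160 = -160 + \sqrt{12595}$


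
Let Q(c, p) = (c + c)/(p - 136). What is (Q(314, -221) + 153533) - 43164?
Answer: 39401105/357 ≈ 1.1037e+5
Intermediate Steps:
Q(c, p) = 2*c/(-136 + p) (Q(c, p) = (2*c)/(-136 + p) = 2*c/(-136 + p))
(Q(314, -221) + 153533) - 43164 = (2*314/(-136 - 221) + 153533) - 43164 = (2*314/(-357) + 153533) - 43164 = (2*314*(-1/357) + 153533) - 43164 = (-628/357 + 153533) - 43164 = 54810653/357 - 43164 = 39401105/357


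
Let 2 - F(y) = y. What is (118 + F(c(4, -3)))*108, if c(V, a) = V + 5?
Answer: 11988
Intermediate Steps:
c(V, a) = 5 + V
F(y) = 2 - y
(118 + F(c(4, -3)))*108 = (118 + (2 - (5 + 4)))*108 = (118 + (2 - 1*9))*108 = (118 + (2 - 9))*108 = (118 - 7)*108 = 111*108 = 11988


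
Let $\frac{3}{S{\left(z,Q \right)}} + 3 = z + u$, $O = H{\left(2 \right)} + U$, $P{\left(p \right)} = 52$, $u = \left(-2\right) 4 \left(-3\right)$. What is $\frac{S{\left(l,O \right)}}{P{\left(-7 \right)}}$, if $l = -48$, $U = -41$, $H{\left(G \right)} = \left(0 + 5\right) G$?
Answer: $- \frac{1}{468} \approx -0.0021368$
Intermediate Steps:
$u = 24$ ($u = \left(-8\right) \left(-3\right) = 24$)
$H{\left(G \right)} = 5 G$
$O = -31$ ($O = 5 \cdot 2 - 41 = 10 - 41 = -31$)
$S{\left(z,Q \right)} = \frac{3}{21 + z}$ ($S{\left(z,Q \right)} = \frac{3}{-3 + \left(z + 24\right)} = \frac{3}{-3 + \left(24 + z\right)} = \frac{3}{21 + z}$)
$\frac{S{\left(l,O \right)}}{P{\left(-7 \right)}} = \frac{3 \frac{1}{21 - 48}}{52} = \frac{3}{-27} \cdot \frac{1}{52} = 3 \left(- \frac{1}{27}\right) \frac{1}{52} = \left(- \frac{1}{9}\right) \frac{1}{52} = - \frac{1}{468}$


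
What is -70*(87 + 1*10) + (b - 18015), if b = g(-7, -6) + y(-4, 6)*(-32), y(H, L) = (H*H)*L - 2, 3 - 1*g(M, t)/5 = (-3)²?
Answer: -27843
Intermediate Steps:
g(M, t) = -30 (g(M, t) = 15 - 5*(-3)² = 15 - 5*9 = 15 - 45 = -30)
y(H, L) = -2 + L*H² (y(H, L) = H²*L - 2 = L*H² - 2 = -2 + L*H²)
b = -3038 (b = -30 + (-2 + 6*(-4)²)*(-32) = -30 + (-2 + 6*16)*(-32) = -30 + (-2 + 96)*(-32) = -30 + 94*(-32) = -30 - 3008 = -3038)
-70*(87 + 1*10) + (b - 18015) = -70*(87 + 1*10) + (-3038 - 18015) = -70*(87 + 10) - 21053 = -70*97 - 21053 = -6790 - 21053 = -27843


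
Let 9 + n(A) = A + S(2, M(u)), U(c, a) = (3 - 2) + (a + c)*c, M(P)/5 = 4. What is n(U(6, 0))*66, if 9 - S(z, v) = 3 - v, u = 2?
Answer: 3564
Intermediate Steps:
M(P) = 20 (M(P) = 5*4 = 20)
U(c, a) = 1 + c*(a + c)
S(z, v) = 6 + v (S(z, v) = 9 - (3 - v) = 9 + (-3 + v) = 6 + v)
n(A) = 17 + A (n(A) = -9 + (A + (6 + 20)) = -9 + (A + 26) = -9 + (26 + A) = 17 + A)
n(U(6, 0))*66 = (17 + (1 + 6² + 0*6))*66 = (17 + (1 + 36 + 0))*66 = (17 + 37)*66 = 54*66 = 3564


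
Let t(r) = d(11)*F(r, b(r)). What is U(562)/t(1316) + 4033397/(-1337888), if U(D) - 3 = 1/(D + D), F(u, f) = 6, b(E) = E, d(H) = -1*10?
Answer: -17282811869/5639197920 ≈ -3.0648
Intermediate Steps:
d(H) = -10
t(r) = -60 (t(r) = -10*6 = -60)
U(D) = 3 + 1/(2*D) (U(D) = 3 + 1/(D + D) = 3 + 1/(2*D))
U(562)/t(1316) + 4033397/(-1337888) = (3 + (1/2)/562)/(-60) + 4033397/(-1337888) = (3 + (1/2)*(1/562))*(-1/60) + 4033397*(-1/1337888) = (3 + 1/1124)*(-1/60) - 4033397/1337888 = (3373/1124)*(-1/60) - 4033397/1337888 = -3373/67440 - 4033397/1337888 = -17282811869/5639197920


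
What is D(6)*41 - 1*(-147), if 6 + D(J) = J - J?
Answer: -99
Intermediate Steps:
D(J) = -6 (D(J) = -6 + (J - J) = -6 + 0 = -6)
D(6)*41 - 1*(-147) = -6*41 - 1*(-147) = -246 + 147 = -99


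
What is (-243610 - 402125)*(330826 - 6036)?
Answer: -209728270650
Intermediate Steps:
(-243610 - 402125)*(330826 - 6036) = -645735*324790 = -209728270650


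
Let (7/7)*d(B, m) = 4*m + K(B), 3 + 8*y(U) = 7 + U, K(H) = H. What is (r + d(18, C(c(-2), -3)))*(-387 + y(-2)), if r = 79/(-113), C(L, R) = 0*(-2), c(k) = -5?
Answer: -3024385/452 ≈ -6691.1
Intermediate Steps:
C(L, R) = 0
r = -79/113 (r = 79*(-1/113) = -79/113 ≈ -0.69911)
y(U) = ½ + U/8 (y(U) = -3/8 + (7 + U)/8 = -3/8 + (7/8 + U/8) = ½ + U/8)
d(B, m) = B + 4*m (d(B, m) = 4*m + B = B + 4*m)
(r + d(18, C(c(-2), -3)))*(-387 + y(-2)) = (-79/113 + (18 + 4*0))*(-387 + (½ + (⅛)*(-2))) = (-79/113 + (18 + 0))*(-387 + (½ - ¼)) = (-79/113 + 18)*(-387 + ¼) = (1955/113)*(-1547/4) = -3024385/452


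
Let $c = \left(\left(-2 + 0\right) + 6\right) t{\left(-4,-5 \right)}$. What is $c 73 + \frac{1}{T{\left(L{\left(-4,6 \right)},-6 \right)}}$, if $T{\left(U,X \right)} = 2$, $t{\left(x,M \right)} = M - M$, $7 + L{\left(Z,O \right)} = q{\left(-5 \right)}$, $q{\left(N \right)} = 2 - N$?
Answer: $\frac{1}{2} \approx 0.5$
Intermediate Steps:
$L{\left(Z,O \right)} = 0$ ($L{\left(Z,O \right)} = -7 + \left(2 - -5\right) = -7 + \left(2 + 5\right) = -7 + 7 = 0$)
$t{\left(x,M \right)} = 0$
$c = 0$ ($c = \left(\left(-2 + 0\right) + 6\right) 0 = \left(-2 + 6\right) 0 = 4 \cdot 0 = 0$)
$c 73 + \frac{1}{T{\left(L{\left(-4,6 \right)},-6 \right)}} = 0 \cdot 73 + \frac{1}{2} = 0 + \frac{1}{2} = \frac{1}{2}$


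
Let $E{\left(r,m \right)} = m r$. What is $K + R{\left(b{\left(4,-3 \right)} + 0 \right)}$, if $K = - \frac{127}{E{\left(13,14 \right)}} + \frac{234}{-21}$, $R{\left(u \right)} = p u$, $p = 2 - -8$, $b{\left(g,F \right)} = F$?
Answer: $- \frac{7615}{182} \approx -41.841$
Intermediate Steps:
$p = 10$ ($p = 2 + 8 = 10$)
$R{\left(u \right)} = 10 u$
$K = - \frac{2155}{182}$ ($K = - \frac{127}{14 \cdot 13} + \frac{234}{-21} = - \frac{127}{182} + 234 \left(- \frac{1}{21}\right) = \left(-127\right) \frac{1}{182} - \frac{78}{7} = - \frac{127}{182} - \frac{78}{7} = - \frac{2155}{182} \approx -11.841$)
$K + R{\left(b{\left(4,-3 \right)} + 0 \right)} = - \frac{2155}{182} + 10 \left(-3 + 0\right) = - \frac{2155}{182} + 10 \left(-3\right) = - \frac{2155}{182} - 30 = - \frac{7615}{182}$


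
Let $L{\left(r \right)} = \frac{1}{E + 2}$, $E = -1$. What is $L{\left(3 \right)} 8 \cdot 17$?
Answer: $136$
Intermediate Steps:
$L{\left(r \right)} = 1$ ($L{\left(r \right)} = \frac{1}{-1 + 2} = 1^{-1} = 1$)
$L{\left(3 \right)} 8 \cdot 17 = 1 \cdot 8 \cdot 17 = 8 \cdot 17 = 136$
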